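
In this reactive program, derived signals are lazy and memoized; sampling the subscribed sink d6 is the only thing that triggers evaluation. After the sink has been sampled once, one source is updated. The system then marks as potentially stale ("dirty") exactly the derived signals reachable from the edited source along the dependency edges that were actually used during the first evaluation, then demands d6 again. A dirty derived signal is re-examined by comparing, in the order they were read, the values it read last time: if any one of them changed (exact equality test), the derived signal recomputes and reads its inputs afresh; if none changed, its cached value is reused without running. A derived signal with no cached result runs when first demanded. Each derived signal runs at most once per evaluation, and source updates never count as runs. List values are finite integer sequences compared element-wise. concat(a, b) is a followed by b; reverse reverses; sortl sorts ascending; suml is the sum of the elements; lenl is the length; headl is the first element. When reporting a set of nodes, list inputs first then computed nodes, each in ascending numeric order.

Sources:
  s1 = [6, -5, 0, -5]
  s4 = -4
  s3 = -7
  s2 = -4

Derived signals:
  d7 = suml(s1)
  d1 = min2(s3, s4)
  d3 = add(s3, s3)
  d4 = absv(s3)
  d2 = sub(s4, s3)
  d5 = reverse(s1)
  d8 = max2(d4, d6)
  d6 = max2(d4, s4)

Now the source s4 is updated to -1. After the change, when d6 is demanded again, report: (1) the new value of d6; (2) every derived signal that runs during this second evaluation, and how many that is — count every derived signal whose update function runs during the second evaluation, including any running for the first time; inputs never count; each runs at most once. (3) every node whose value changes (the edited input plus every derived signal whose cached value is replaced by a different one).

Demanding d6 again yields 7.
1 derived signals run: d6.
The nodes whose values change: s4.

First demand of the output computes:
  d4 = absv(-7) = 7
  d6 = max2(7, -4) = 7

After the edit, cleaning proceeds:
  d6: a read changed (s4 -4->-1) — executes, giving 7 — identical to its old value.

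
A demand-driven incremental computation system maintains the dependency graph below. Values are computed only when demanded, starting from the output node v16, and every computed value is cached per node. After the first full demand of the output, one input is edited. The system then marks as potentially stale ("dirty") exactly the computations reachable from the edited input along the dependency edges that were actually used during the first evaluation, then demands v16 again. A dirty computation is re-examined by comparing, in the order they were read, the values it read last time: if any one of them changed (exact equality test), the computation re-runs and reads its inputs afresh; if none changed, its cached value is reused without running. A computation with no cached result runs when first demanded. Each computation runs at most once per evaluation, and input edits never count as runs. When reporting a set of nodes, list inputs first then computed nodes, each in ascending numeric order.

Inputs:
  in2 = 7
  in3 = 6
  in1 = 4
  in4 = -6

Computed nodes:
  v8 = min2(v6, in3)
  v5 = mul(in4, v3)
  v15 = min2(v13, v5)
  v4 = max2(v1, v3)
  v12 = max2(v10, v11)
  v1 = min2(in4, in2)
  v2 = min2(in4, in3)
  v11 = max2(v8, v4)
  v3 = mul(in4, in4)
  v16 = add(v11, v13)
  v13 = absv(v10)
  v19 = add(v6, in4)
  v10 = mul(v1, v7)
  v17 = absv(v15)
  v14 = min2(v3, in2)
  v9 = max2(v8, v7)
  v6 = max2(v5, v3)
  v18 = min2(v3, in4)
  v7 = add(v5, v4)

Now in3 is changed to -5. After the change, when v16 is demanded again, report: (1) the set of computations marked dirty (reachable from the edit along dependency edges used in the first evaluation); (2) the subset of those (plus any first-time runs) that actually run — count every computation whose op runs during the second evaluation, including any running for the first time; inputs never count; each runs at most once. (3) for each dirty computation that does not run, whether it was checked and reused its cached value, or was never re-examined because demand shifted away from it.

Marked dirty: v8, v11, v16.
Computations that run: v8, v11 — 2 in total.
Checked but reused from cache: v16.
Key observation: the change is absorbed at v11 — it re-runs but produces the same value, and the output's value is unchanged.

First evaluation (everything demanded from the output):
  v1 = min2(-6, 7) = -6
  v3 = mul(-6, -6) = 36
  v4 = max2(-6, 36) = 36
  v5 = mul(-6, 36) = -216
  v6 = max2(-216, 36) = 36
  v7 = add(-216, 36) = -180
  v8 = min2(36, 6) = 6
  v10 = mul(-6, -180) = 1080
  v11 = max2(6, 36) = 36
  v13 = absv(1080) = 1080
  v16 = add(36, 1080) = 1116

Propagation after the edit:
  v8: runs — in3 6->-5; result -5.
  v11: runs — v8 6->-5; result 36 (same value as before).
  v16: checked — values it read are unchanged (v11 unchanged, v13 unchanged); reused cached 1116 without running.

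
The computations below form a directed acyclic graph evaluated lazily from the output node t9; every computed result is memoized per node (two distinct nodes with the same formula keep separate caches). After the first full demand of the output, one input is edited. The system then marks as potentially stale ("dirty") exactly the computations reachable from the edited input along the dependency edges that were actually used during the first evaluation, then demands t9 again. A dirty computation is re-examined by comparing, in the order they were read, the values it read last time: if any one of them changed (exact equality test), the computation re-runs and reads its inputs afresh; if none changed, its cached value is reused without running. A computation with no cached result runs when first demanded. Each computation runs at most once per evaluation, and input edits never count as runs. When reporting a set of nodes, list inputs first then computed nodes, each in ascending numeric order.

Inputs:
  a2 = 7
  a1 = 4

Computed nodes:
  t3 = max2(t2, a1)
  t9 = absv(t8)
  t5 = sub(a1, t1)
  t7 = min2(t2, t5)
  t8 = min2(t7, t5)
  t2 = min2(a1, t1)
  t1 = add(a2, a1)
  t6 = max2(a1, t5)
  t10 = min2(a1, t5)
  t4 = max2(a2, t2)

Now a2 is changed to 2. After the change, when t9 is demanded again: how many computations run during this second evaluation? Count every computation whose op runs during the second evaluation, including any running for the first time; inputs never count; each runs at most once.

6 computations run: t1, t2, t5, t7, t8, t9.

First demand of the output computes:
  t1 = add(7, 4) = 11
  t2 = min2(4, 11) = 4
  t5 = sub(4, 11) = -7
  t7 = min2(4, -7) = -7
  t8 = min2(-7, -7) = -7
  t9 = absv(-7) = 7

After the edit, cleaning proceeds:
  t1: a read changed (a2 7->2) — executes, giving 6.
  t2: a read changed (t1 11->6) — executes, giving 4 — identical to its old value.
  t5: a read changed (t1 11->6) — executes, giving -2.
  t7: a read changed (t5 -7->-2) — executes, giving -2.
  t8: a read changed (t7 -7->-2; t5 -7->-2) — executes, giving -2.
  t9: a read changed (t8 -7->-2) — executes, giving 2.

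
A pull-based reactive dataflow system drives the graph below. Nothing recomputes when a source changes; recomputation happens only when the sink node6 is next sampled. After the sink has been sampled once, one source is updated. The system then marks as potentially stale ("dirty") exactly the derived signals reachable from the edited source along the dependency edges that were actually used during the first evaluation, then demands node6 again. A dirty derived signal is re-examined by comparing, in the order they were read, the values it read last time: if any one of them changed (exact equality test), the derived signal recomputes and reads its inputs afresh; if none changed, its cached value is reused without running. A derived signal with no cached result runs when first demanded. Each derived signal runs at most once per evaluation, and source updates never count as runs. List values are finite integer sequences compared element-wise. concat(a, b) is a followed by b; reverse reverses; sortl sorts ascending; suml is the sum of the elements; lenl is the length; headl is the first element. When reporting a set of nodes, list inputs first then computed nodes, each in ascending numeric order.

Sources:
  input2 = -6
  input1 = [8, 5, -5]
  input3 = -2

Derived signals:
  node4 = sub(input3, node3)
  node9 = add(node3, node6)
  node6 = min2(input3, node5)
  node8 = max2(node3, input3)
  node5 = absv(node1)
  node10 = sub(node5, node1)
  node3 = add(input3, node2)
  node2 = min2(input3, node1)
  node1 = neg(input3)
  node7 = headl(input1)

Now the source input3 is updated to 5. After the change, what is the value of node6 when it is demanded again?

First evaluation (everything demanded from the output):
  node1 = neg(-2) = 2
  node5 = absv(2) = 2
  node6 = min2(-2, 2) = -2

Propagation after the edit:
  node1: runs — input3 -2->5; result -5.
  node5: runs — node1 2->-5; result 5.
  node6: runs — input3 -2->5; node5 2->5; result 5.

New value of node6: 5.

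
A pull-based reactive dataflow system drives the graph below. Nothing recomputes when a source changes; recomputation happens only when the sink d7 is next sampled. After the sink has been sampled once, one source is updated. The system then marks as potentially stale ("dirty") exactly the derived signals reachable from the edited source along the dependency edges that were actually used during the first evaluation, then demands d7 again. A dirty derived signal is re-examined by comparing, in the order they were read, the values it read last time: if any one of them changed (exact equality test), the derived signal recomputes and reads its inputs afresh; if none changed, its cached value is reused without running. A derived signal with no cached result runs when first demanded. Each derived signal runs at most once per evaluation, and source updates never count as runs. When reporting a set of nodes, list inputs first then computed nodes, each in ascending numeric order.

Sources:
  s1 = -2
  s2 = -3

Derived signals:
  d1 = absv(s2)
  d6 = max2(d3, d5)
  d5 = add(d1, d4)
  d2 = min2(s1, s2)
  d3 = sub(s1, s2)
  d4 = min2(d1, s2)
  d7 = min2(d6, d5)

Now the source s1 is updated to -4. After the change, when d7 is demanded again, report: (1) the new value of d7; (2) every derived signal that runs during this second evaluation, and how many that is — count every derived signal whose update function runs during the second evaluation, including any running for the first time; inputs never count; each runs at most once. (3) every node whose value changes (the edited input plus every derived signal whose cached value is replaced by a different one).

New value of d7: 0.
Derived signals that run: d3, d6, d7 — 3 in total.
Values that change: s1, d3, d6.

First evaluation (everything demanded from the output):
  d1 = absv(-3) = 3
  d3 = sub(-2, -3) = 1
  d4 = min2(3, -3) = -3
  d5 = add(3, -3) = 0
  d6 = max2(1, 0) = 1
  d7 = min2(1, 0) = 0

Propagation after the edit:
  d3: runs — s1 -2->-4; result -1.
  d6: runs — d3 1->-1; result 0.
  d7: runs — d6 1->0; result 0 (same value as before).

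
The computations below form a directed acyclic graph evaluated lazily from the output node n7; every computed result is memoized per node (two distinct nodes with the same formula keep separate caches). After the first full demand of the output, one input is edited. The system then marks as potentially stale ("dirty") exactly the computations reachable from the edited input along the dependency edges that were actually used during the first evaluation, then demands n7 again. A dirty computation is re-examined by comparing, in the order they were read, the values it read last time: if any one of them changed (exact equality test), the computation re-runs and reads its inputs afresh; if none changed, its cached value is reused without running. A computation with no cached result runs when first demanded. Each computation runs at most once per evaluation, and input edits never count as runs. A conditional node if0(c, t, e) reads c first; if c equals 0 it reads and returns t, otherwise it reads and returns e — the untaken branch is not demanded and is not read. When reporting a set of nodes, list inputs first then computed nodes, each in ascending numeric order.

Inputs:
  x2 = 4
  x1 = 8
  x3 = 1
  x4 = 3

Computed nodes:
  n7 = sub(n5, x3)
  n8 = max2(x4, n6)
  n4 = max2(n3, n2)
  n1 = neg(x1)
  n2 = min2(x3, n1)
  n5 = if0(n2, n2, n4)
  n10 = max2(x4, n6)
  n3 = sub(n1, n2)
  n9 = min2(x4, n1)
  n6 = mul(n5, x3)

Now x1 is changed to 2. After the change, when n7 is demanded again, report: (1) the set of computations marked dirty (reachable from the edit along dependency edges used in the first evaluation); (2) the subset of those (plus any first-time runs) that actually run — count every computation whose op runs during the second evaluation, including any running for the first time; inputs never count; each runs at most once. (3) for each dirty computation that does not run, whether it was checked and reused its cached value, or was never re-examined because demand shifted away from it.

The edit dirties: n1, n2, n3, n4, n5, n7.
5 computations run: n1, n2, n3, n4, n5.
Cache hits after checking: n7.
Note where the cutoff bites: n7 is checked, finds nothing changed, and keeps its cache.

First demand of the output computes:
  n1 = neg(8) = -8
  n2 = min2(1, -8) = -8
  n3 = sub(-8, -8) = 0
  n4 = max2(0, -8) = 0
  n5 = if0(n2=-8 -> else branch n4) = 0
  n7 = sub(0, 1) = -1

After the edit, cleaning proceeds:
  n1: a read changed (x1 8->2) — executes, giving -2.
  n2: a read changed (n1 -8->-2) — executes, giving -2.
  n3: a read changed (n1 -8->-2; n2 -8->-2) — executes, giving 0 — identical to its old value.
  n4: a read changed (n2 -8->-2) — executes, giving 0 — identical to its old value.
  n5: a read changed (n2 -8->-2) — executes, giving 0 — identical to its old value.
  n7: dirty, but its reads are unchanged (n5 unchanged, x3 unchanged); cached -1 stands.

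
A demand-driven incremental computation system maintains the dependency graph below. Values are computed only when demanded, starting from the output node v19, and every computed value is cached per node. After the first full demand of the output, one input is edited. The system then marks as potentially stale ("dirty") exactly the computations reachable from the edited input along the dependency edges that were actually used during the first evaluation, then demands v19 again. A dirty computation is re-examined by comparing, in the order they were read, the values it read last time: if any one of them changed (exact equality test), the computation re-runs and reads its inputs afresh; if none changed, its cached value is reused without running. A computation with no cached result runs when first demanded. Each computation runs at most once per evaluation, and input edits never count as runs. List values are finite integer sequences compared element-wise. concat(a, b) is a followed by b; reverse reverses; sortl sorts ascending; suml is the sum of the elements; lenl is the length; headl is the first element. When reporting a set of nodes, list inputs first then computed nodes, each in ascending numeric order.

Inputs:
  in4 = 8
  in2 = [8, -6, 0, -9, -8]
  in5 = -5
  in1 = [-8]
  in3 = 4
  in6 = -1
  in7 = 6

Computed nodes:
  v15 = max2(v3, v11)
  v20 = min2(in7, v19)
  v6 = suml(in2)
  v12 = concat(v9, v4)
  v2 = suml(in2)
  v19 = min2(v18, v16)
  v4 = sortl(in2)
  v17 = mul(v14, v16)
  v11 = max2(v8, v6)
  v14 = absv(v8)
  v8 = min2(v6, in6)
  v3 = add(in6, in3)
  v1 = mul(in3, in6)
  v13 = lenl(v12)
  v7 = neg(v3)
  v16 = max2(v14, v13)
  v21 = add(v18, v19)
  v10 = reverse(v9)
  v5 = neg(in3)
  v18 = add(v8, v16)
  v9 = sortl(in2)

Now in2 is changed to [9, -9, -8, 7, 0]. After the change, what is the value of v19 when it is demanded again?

First evaluation (everything demanded from the output):
  v4 = sortl([8, -6, 0, -9, -8]) = [-9, -8, -6, 0, 8]
  v6 = suml([8, -6, 0, -9, -8]) = -15
  v8 = min2(-15, -1) = -15
  v9 = sortl([8, -6, 0, -9, -8]) = [-9, -8, -6, 0, 8]
  v12 = concat([-9, -8, -6, 0, 8], [-9, -8, -6, 0, 8]) = [-9, -8, -6, 0, 8, -9, -8, -6, 0, 8]
  v13 = lenl([-9, -8, -6, 0, 8, -9, -8, -6, 0, 8]) = 10
  v14 = absv(-15) = 15
  v16 = max2(15, 10) = 15
  v18 = add(-15, 15) = 0
  v19 = min2(0, 15) = 0

Propagation after the edit:
  v4: runs — in2 [8, -6, 0, -9, -8]->[9, -9, -8, 7, 0]; result [-9, -8, 0, 7, 9].
  v6: runs — in2 [8, -6, 0, -9, -8]->[9, -9, -8, 7, 0]; result -1.
  v8: runs — v6 -15->-1; result -1.
  v9: runs — in2 [8, -6, 0, -9, -8]->[9, -9, -8, 7, 0]; result [-9, -8, 0, 7, 9].
  v12: runs — v9 [-9, -8, -6, 0, 8]->[-9, -8, 0, 7, 9]; v4 [-9, -8, -6, 0, 8]->[-9, -8, 0, 7, 9]; result [-9, -8, 0, 7, 9, -9, -8, 0, 7, 9].
  v13: runs — v12 [-9, -8, -6, 0, 8, -9, -8, -6, 0, 8]->[-9, -8, 0, 7, 9, -9, -8, 0, 7, 9]; result 10 (same value as before).
  v14: runs — v8 -15->-1; result 1.
  v16: runs — v14 15->1; result 10.
  v18: runs — v8 -15->-1; v16 15->10; result 9.
  v19: runs — v18 0->9; v16 15->10; result 9.

New value of v19: 9.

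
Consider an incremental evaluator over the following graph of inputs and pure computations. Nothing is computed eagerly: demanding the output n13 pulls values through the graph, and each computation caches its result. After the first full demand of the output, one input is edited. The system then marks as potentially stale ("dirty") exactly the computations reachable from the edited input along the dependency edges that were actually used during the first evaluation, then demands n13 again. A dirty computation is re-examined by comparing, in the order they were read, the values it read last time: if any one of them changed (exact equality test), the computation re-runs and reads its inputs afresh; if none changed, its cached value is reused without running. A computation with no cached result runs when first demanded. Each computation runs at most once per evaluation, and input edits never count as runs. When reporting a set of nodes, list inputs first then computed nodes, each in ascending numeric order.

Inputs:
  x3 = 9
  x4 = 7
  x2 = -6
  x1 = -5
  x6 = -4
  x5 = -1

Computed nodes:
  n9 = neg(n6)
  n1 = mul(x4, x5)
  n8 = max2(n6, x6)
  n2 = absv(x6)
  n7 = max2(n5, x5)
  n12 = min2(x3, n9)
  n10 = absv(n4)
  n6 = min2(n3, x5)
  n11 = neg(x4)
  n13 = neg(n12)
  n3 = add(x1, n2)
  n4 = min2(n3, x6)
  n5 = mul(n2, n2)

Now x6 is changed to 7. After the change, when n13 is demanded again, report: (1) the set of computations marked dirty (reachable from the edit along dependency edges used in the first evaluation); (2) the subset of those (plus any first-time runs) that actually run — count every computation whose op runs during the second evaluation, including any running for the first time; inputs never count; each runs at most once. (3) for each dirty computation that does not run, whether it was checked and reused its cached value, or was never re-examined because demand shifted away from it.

Dirty set: n2, n3, n6, n9, n12, n13.
Run set: n2, n3, n6 (3 run).
Re-examined without running (cache reused): n9, n12, n13.
The important point: n6 recomputes to an identical value, and the output ends up unchanged.

Initial pass — values computed on the first demand:
  n2 = absv(-4) = 4
  n3 = add(-5, 4) = -1
  n6 = min2(-1, -1) = -1
  n9 = neg(-1) = 1
  n12 = min2(9, 1) = 1
  n13 = neg(1) = -1

Second demand — change propagation:
  n2: re-runs because x6 -4->7; new result 7.
  n3: re-runs because n2 4->7; new result 2.
  n6: re-runs because n3 -1->2; new result -1 (unchanged).
  n9: re-examined; everything it read last time is the same (n6 unchanged) — cache 1 kept, no run.
  n12: re-examined; everything it read last time is the same (x3 unchanged, n9 unchanged) — cache 1 kept, no run.
  n13: re-examined; everything it read last time is the same (n12 unchanged) — cache -1 kept, no run.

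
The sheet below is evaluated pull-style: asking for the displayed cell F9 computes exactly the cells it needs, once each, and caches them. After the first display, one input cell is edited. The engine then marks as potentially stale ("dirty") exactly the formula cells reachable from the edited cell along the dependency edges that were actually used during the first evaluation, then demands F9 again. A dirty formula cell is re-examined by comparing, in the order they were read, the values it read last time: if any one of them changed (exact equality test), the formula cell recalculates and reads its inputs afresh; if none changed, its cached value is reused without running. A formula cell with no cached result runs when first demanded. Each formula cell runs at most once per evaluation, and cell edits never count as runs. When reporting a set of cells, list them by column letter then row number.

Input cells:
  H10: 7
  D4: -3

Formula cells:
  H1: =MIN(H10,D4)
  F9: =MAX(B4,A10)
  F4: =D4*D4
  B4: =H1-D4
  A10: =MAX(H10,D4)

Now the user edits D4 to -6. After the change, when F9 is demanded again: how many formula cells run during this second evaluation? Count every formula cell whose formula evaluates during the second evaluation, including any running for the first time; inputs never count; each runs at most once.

First demand of the output computes:
  A10 = MAX(7, -3) = 7
  H1 = MIN(7, -3) = -3
  B4 = -3 - -3 = 0
  F9 = MAX(0, 7) = 7

After the edit, cleaning proceeds:
  A10: a read changed (D4 -3->-6) — executes, giving 7 — identical to its old value.
  H1: a read changed (D4 -3->-6) — executes, giving -6.
  B4: a read changed (H1 -3->-6; D4 -3->-6) — executes, giving 0 — identical to its old value.
  F9: dirty, but its reads are unchanged (B4 unchanged, A10 unchanged); cached 7 stands.

Note where the cutoff bites: F9 is checked, finds nothing changed, and keeps its cache.

3 formula cells run: A10, B4, H1.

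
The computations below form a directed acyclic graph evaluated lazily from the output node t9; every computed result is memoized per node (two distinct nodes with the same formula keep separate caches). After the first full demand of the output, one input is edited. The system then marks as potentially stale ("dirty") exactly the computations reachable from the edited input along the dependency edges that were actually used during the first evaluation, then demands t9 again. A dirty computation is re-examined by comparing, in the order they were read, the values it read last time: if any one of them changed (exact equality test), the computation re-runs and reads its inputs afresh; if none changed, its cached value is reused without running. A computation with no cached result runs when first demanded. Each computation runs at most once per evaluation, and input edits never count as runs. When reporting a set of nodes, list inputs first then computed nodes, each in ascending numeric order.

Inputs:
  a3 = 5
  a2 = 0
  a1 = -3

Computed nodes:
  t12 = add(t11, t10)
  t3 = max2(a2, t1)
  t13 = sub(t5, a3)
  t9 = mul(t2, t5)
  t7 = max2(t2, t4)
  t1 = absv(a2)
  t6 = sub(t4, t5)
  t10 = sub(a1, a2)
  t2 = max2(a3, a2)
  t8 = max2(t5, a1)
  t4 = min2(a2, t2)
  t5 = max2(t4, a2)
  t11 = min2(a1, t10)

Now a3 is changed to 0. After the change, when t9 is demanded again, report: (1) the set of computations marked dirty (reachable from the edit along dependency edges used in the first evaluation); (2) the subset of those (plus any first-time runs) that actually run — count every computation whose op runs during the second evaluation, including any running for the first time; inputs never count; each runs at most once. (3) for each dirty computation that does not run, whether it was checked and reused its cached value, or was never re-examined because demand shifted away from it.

The edit dirties: t2, t4, t5, t9.
3 computations run: t2, t4, t9.
Cache hits after checking: t5.
Note where the cutoff bites: t5 is checked, finds nothing changed, and keeps its cache.

First demand of the output computes:
  t2 = max2(5, 0) = 5
  t4 = min2(0, 5) = 0
  t5 = max2(0, 0) = 0
  t9 = mul(5, 0) = 0

After the edit, cleaning proceeds:
  t2: a read changed (a3 5->0) — executes, giving 0.
  t4: a read changed (t2 5->0) — executes, giving 0 — identical to its old value.
  t5: dirty, but its reads are unchanged (t4 unchanged, a2 unchanged); cached 0 stands.
  t9: a read changed (t2 5->0) — executes, giving 0 — identical to its old value.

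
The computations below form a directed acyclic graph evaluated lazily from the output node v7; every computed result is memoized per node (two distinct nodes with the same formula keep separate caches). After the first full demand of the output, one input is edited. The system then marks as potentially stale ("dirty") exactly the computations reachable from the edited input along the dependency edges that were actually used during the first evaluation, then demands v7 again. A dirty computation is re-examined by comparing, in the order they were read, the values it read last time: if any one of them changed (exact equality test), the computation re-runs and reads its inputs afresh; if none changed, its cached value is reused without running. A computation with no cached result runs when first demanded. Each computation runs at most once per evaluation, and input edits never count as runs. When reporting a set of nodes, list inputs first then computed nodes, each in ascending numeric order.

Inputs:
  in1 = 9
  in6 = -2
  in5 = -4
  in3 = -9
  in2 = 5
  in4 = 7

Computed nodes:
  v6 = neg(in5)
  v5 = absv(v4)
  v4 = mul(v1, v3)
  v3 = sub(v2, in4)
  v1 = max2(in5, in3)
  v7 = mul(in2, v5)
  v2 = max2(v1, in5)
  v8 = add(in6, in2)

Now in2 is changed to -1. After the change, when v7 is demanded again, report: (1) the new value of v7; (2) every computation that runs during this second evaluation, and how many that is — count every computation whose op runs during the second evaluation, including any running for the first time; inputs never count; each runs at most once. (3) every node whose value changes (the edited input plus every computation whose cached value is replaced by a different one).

First demand of the output computes:
  v1 = max2(-4, -9) = -4
  v2 = max2(-4, -4) = -4
  v3 = sub(-4, 7) = -11
  v4 = mul(-4, -11) = 44
  v5 = absv(44) = 44
  v7 = mul(5, 44) = 220

After the edit, cleaning proceeds:
  v7: a read changed (in2 5->-1) — executes, giving -44.

Demanding v7 again yields -44.
1 computations run: v7.
The nodes whose values change: in2, v7.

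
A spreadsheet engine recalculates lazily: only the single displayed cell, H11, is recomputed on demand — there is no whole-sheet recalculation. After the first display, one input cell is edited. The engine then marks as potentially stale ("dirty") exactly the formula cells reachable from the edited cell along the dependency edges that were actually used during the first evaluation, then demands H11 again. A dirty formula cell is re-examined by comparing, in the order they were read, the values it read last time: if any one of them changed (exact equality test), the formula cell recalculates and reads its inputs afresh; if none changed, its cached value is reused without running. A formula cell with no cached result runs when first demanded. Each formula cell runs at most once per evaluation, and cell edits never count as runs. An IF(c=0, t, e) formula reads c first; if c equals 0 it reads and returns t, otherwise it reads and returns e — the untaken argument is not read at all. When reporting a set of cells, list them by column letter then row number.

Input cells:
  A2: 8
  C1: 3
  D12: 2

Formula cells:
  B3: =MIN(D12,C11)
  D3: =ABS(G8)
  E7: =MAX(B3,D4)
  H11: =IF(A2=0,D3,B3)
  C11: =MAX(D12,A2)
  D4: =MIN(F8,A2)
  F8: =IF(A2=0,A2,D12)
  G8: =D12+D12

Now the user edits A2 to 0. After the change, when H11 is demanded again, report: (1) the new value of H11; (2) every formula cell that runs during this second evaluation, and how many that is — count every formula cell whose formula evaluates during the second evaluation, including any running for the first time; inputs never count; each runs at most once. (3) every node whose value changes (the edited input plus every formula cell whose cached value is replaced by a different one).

First evaluation (everything demanded from the output):
  C11 = MAX(2, 8) = 8
  B3 = MIN(2, 8) = 2
  H11 = IF(A2=0: A2=8 -> else branch B3) = 2

Propagation after the edit:
  C11: marked dirty but never re-examined — demand shifted away from it.
  B3: marked dirty but never re-examined — demand shifted away from it.
  G8: demanded for the first time — runs, produces 4.
  D3: demanded for the first time — runs, produces 4.
  H11: runs — A2 8->0; result 4.

Key observation: a condition flipped, so demand moved to the other branch — B3, C11 are never re-examined.

New value of H11: 4.
Formula cells that run: D3, G8, H11 — 3 in total.
Values that change: A2, H11.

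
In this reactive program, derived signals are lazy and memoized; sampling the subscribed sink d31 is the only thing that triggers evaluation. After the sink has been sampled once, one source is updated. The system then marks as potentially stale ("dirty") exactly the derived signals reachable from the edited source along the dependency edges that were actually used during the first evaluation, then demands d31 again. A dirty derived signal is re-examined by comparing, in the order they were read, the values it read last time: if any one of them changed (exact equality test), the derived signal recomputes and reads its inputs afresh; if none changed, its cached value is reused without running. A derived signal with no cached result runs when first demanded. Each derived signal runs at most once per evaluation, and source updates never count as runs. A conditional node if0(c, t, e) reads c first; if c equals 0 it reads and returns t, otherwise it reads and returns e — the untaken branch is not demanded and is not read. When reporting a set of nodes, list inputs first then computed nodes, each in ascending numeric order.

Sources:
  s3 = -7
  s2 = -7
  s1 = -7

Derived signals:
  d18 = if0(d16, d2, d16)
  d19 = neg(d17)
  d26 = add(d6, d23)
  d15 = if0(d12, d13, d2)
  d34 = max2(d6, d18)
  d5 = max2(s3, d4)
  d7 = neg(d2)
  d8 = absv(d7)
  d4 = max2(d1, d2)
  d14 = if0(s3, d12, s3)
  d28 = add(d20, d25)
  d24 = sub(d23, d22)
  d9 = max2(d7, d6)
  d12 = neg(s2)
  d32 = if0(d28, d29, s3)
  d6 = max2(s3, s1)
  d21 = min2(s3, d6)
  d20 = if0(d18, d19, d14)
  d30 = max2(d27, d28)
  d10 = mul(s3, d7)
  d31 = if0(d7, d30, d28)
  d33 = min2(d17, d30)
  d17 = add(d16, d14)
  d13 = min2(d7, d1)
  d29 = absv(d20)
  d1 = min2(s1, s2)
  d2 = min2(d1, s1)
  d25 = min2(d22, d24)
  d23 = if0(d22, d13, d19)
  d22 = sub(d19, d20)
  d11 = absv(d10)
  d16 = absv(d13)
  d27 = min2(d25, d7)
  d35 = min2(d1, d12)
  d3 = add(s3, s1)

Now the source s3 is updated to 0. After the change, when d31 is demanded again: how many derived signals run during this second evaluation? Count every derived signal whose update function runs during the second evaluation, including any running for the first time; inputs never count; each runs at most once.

First demand of the output computes:
  d1 = min2(-7, -7) = -7
  d2 = min2(-7, -7) = -7
  d7 = neg(-7) = 7
  d13 = min2(7, -7) = -7
  d14 = if0(s3=-7 -> else branch s3) = -7
  d16 = absv(-7) = 7
  d17 = add(7, -7) = 0
  d18 = if0(d16=7 -> else branch d16) = 7
  d19 = neg(0) = 0
  d20 = if0(d18=7 -> else branch d14) = -7
  d22 = sub(0, -7) = 7
  d23 = if0(d22=7 -> else branch d19) = 0
  d24 = sub(0, 7) = -7
  d25 = min2(7, -7) = -7
  d28 = add(-7, -7) = -14
  d31 = if0(d7=7 -> else branch d28) = -14

After the edit, cleaning proceeds:
  d12: had never run; runs now, result 7.
  d14: a read changed (s3 -7->0; s3 -7->0) — executes, giving 7.
  d17: a read changed (d14 -7->7) — executes, giving 14.
  d19: a read changed (d17 0->14) — executes, giving -14.
  d20: a read changed (d14 -7->7) — executes, giving 7.
  d22: a read changed (d19 0->-14; d20 -7->7) — executes, giving -21.
  d23: a read changed (d22 7->-21; d19 0->-14) — executes, giving -14.
  d24: a read changed (d23 0->-14; d22 7->-21) — executes, giving 7.
  d25: a read changed (d22 7->-21; d24 -7->7) — executes, giving -21.
  d28: a read changed (d20 -7->7; d25 -7->-21) — executes, giving -14 — identical to its old value.
  d31: dirty, but its reads are unchanged (d7 unchanged, d28 unchanged); cached -14 stands.

Note the branch switch — d12 had no cache and runs now for the first time.

10 derived signals run: d12, d14, d17, d19, d20, d22, d23, d24, d25, d28.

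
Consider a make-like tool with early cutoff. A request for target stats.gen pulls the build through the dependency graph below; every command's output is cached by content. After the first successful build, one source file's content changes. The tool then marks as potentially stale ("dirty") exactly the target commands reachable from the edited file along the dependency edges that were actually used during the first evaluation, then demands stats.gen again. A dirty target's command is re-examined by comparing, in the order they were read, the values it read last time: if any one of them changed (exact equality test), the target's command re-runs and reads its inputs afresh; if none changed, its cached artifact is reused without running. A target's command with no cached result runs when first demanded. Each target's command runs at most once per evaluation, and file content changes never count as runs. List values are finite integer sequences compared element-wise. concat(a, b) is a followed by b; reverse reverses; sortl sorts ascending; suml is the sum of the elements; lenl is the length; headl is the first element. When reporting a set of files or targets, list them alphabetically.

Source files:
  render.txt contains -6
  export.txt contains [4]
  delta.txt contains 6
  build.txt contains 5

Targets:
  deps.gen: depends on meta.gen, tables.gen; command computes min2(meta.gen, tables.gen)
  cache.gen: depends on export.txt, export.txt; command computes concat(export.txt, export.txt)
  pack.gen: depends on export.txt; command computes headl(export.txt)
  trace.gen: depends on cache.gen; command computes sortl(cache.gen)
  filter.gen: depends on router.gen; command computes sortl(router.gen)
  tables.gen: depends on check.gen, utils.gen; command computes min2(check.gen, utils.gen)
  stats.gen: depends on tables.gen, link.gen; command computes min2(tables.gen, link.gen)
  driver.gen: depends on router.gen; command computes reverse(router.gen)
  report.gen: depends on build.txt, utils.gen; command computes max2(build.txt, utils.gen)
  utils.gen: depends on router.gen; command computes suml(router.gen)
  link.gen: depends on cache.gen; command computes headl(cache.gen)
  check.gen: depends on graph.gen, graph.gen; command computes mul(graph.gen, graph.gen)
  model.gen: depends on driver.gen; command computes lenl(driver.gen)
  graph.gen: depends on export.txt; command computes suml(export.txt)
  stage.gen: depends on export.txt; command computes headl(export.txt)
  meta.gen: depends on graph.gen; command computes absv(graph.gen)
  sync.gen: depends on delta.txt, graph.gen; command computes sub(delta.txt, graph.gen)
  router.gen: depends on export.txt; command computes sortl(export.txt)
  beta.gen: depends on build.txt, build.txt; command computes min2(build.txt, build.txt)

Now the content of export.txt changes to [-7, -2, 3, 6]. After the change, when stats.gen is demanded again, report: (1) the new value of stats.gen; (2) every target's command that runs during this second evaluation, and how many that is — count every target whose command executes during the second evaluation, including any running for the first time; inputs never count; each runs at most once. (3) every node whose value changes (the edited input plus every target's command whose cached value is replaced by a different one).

First demand of the output computes:
  cache.gen = concat([4], [4]) = [4, 4]
  graph.gen = suml([4]) = 4
  check.gen = mul(4, 4) = 16
  link.gen = headl([4, 4]) = 4
  router.gen = sortl([4]) = [4]
  utils.gen = suml([4]) = 4
  tables.gen = min2(16, 4) = 4
  stats.gen = min2(4, 4) = 4

After the edit, cleaning proceeds:
  cache.gen: a read changed (export.txt [4]->[-7, -2, 3, 6]; export.txt [4]->[-7, -2, 3, 6]) — executes, giving [-7, -2, 3, 6, -7, -2, 3, 6].
  graph.gen: a read changed (export.txt [4]->[-7, -2, 3, 6]) — executes, giving 0.
  check.gen: a read changed (graph.gen 4->0; graph.gen 4->0) — executes, giving 0.
  link.gen: a read changed (cache.gen [4, 4]->[-7, -2, 3, 6, -7, -2, 3, 6]) — executes, giving -7.
  router.gen: a read changed (export.txt [4]->[-7, -2, 3, 6]) — executes, giving [-7, -2, 3, 6].
  utils.gen: a read changed (router.gen [4]->[-7, -2, 3, 6]) — executes, giving 0.
  tables.gen: a read changed (check.gen 16->0; utils.gen 4->0) — executes, giving 0.
  stats.gen: a read changed (tables.gen 4->0; link.gen 4->-7) — executes, giving -7.

Demanding stats.gen again yields -7.
8 target commands run: cache.gen, check.gen, graph.gen, link.gen, router.gen, stats.gen, tables.gen, utils.gen.
The nodes whose values change: cache.gen, check.gen, export.txt, graph.gen, link.gen, router.gen, stats.gen, tables.gen, utils.gen.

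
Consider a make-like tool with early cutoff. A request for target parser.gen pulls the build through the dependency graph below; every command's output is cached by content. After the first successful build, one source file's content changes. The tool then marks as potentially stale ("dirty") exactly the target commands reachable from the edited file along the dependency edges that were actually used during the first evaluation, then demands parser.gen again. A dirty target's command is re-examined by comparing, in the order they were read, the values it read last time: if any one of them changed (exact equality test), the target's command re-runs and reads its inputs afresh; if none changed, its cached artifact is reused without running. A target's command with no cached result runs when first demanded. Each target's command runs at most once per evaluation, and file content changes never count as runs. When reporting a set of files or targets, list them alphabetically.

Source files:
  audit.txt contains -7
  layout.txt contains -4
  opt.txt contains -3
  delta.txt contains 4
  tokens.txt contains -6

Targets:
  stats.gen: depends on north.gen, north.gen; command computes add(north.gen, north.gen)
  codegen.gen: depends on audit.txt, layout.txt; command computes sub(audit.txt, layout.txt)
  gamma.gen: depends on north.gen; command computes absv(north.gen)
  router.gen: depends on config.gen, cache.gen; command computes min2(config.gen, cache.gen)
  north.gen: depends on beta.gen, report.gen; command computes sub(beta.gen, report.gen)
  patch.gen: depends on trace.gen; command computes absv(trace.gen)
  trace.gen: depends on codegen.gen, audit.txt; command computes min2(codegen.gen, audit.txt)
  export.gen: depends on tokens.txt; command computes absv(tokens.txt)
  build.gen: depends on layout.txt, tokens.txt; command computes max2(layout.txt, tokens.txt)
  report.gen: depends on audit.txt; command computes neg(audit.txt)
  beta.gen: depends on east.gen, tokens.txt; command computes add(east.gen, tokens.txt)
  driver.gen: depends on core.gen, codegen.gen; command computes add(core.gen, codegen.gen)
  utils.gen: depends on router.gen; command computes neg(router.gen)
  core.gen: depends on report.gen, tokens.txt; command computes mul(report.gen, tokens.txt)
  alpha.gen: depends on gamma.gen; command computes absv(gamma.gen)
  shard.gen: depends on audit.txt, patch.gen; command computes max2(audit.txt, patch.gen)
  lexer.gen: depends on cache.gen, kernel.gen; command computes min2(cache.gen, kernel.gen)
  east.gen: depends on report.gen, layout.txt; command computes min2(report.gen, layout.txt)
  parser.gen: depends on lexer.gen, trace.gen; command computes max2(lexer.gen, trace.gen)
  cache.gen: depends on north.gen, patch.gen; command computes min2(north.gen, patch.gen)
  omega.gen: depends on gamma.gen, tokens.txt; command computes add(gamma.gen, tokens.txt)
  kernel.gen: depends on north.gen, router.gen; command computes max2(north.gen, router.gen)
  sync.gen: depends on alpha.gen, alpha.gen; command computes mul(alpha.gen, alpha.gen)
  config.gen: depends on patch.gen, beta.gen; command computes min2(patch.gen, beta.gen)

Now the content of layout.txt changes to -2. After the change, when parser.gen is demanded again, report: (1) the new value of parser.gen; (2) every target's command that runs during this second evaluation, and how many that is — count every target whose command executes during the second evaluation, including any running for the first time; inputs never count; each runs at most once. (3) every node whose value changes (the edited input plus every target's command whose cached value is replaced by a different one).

First demand of the output computes:
  codegen.gen = sub(-7, -4) = -3
  report.gen = neg(-7) = 7
  east.gen = min2(7, -4) = -4
  beta.gen = add(-4, -6) = -10
  north.gen = sub(-10, 7) = -17
  trace.gen = min2(-3, -7) = -7
  patch.gen = absv(-7) = 7
  cache.gen = min2(-17, 7) = -17
  config.gen = min2(7, -10) = -10
  router.gen = min2(-10, -17) = -17
  kernel.gen = max2(-17, -17) = -17
  lexer.gen = min2(-17, -17) = -17
  parser.gen = max2(-17, -7) = -7

After the edit, cleaning proceeds:
  codegen.gen: a read changed (layout.txt -4->-2) — executes, giving -5.
  east.gen: a read changed (layout.txt -4->-2) — executes, giving -2.
  beta.gen: a read changed (east.gen -4->-2) — executes, giving -8.
  north.gen: a read changed (beta.gen -10->-8) — executes, giving -15.
  trace.gen: a read changed (codegen.gen -3->-5) — executes, giving -7 — identical to its old value.
  patch.gen: dirty, but its reads are unchanged (trace.gen unchanged); cached 7 stands.
  cache.gen: a read changed (north.gen -17->-15) — executes, giving -15.
  config.gen: a read changed (beta.gen -10->-8) — executes, giving -8.
  router.gen: a read changed (config.gen -10->-8; cache.gen -17->-15) — executes, giving -15.
  kernel.gen: a read changed (north.gen -17->-15; router.gen -17->-15) — executes, giving -15.
  lexer.gen: a read changed (cache.gen -17->-15; kernel.gen -17->-15) — executes, giving -15.
  parser.gen: a read changed (lexer.gen -17->-15) — executes, giving -7 — identical to its old value.

Note where the cutoff bites: patch.gen is checked, finds nothing changed, and keeps its cache.

Demanding parser.gen again yields -7.
11 target commands run: beta.gen, cache.gen, codegen.gen, config.gen, east.gen, kernel.gen, lexer.gen, north.gen, parser.gen, router.gen, trace.gen.
The nodes whose values change: beta.gen, cache.gen, codegen.gen, config.gen, east.gen, kernel.gen, layout.txt, lexer.gen, north.gen, router.gen.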